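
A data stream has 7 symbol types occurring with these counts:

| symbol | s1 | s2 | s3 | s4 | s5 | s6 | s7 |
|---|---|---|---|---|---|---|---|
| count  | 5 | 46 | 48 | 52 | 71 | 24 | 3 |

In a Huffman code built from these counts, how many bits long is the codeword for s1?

Repeatedly merge the two smallest:
s7(3) + s1(5) → 8
8 + s6(24) → 32
32 + s2(46) → 78
s3(48) + s4(52) → 100
s5(71) + 78 → 149
100 + 149 → 249
s1's leaf is at depth 5, giving a 5-bit codeword.

5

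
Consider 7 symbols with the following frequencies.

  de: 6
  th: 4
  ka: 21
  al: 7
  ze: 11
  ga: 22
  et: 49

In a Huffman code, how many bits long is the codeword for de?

5

Repeatedly merge the two smallest:
combine th(4), de(6) → 10
combine al(7), 10 → 17
combine ze(11), 17 → 28
combine ka(21), ga(22) → 43
combine 28, 43 → 71
combine et(49), 71 → 120
de sits 5 levels below the root, so its codeword is 5 bits.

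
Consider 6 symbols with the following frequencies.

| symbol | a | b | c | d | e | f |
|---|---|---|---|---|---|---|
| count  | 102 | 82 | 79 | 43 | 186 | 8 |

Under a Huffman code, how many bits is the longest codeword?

Merge the two lowest-weight nodes at each step:
combine f(8), d(43) → 51
combine 51, c(79) → 130
combine b(82), a(102) → 184
combine 130, 184 → 314
combine e(186), 314 → 500
Maximum depth reached is 4.

4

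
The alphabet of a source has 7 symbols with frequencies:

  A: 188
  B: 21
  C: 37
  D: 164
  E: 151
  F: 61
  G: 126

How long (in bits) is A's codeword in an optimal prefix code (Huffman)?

2

Repeatedly merge the two smallest:
combine B(21), C(37) → 58
combine 58, F(61) → 119
combine 119, G(126) → 245
combine E(151), D(164) → 315
combine A(188), 245 → 433
combine 315, 433 → 748
A sits 2 levels below the root, so its codeword is 2 bits.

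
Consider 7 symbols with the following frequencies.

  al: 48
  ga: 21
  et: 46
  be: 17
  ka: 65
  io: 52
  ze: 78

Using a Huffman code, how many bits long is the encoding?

876

Merge the two smallest weights repeatedly:
be(17) + ga(21) → 38
38 + et(46) → 84
al(48) + io(52) → 100
ka(65) + ze(78) → 143
84 + 100 → 184
143 + 184 → 327
The encoded length is the sum of every internal node's weight: 38 + 84 + 100 + 143 + 184 + 327 = 876 bits.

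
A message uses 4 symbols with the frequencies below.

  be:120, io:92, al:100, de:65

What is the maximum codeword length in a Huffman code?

Merge the two lowest-weight nodes at each step:
de(65) + io(92) → 157
al(100) + be(120) → 220
157 + 220 → 377
The rarest symbols sit at the bottom; the longest codeword is 2 bits.

2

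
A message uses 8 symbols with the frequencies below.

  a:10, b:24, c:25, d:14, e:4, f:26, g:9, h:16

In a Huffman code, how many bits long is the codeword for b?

3

Build the tree from the bottom:
merge e(4) and g(9): 13
merge a(10) and 13: 23
merge d(14) and h(16): 30
merge 23 and b(24): 47
merge c(25) and f(26): 51
merge 30 and 47: 77
merge 51 and 77: 128
b's leaf is at depth 3, giving a 3-bit codeword.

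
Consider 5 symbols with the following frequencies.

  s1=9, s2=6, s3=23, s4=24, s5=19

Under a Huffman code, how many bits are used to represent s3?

Build the tree from the bottom:
merge s2(6) and s1(9): 15
merge 15 and s5(19): 34
merge s3(23) and s4(24): 47
merge 34 and 47: 81
The subtree containing s3 is merged 2 times, so code length = 2.

2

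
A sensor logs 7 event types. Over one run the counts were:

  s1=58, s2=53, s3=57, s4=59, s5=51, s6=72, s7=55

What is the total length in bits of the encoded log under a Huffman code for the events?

1143

Merge the two smallest weights repeatedly:
merge s5(51) and s2(53): 104
merge s7(55) and s3(57): 112
merge s1(58) and s4(59): 117
merge s6(72) and 104: 176
merge 112 and 117: 229
merge 176 and 229: 405
The encoded length is the sum of every internal node's weight: 104 + 112 + 117 + 176 + 229 + 405 = 1143 bits.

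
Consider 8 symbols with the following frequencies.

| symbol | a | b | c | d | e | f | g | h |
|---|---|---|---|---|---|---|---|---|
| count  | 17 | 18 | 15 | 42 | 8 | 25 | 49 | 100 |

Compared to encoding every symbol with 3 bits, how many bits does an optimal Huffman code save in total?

94

Fixed-length: 3 bits × 274 symbols = 822 bits.
Huffman merges:
merge e(8) and c(15): 23
merge a(17) and b(18): 35
merge 23 and f(25): 48
merge 35 and d(42): 77
merge 48 and g(49): 97
merge 77 and 97: 174
merge h(100) and 174: 274
Huffman total = 23 + 35 + 48 + 77 + 97 + 174 + 274 = 728 bits.
Saving = 822 − 728 = 94 bits.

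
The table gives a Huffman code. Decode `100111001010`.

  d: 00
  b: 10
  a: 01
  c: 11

Read left to right; each codeword is recognised as soon as it completes (prefix code):
  10→b | 01→a | 11→c | 00→d | 10→b | 10→b
Decoded message: bacdbb

bacdbb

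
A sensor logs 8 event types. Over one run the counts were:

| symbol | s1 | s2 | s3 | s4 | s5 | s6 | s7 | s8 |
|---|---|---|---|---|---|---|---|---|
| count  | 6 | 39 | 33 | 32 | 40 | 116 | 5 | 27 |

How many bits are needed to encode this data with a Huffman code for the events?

776

Merge the two smallest weights repeatedly:
merge s7(5) and s1(6): 11
merge 11 and s8(27): 38
merge s4(32) and s3(33): 65
merge 38 and s2(39): 77
merge s5(40) and 65: 105
merge 77 and 105: 182
merge s6(116) and 182: 298
Each symbol's bit-cost is frequency × depth; summing gives 776 bits (equivalently 11 + 38 + 65 + 77 + 105 + 182 + 298).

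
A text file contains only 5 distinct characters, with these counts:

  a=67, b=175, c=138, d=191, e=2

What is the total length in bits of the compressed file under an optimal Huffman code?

1215

Build the Huffman tree bottom-up:
e(2) + a(67) → 69
69 + c(138) → 207
b(175) + d(191) → 366
207 + 366 → 573
Each symbol's bit-cost is frequency × depth; summing gives 1215 bits (equivalently 69 + 207 + 366 + 573).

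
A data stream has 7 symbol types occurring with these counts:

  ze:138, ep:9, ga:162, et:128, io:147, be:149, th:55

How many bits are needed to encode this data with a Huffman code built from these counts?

Greedily combine the two least-frequent nodes:
combine ep(9), th(55) → 64
combine 64, et(128) → 192
combine ze(138), io(147) → 285
combine be(149), ga(162) → 311
combine 192, 285 → 477
combine 311, 477 → 788
Each symbol's bit-cost is frequency × depth; summing gives 2117 bits (equivalently 64 + 192 + 285 + 311 + 477 + 788).

2117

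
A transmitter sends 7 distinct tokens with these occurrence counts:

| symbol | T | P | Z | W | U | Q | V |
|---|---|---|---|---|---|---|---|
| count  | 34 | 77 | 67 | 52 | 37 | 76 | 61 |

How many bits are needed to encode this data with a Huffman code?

1130

Merge the two smallest weights repeatedly:
T(34) + U(37) → 71
W(52) + V(61) → 113
Z(67) + 71 → 138
Q(76) + P(77) → 153
113 + 138 → 251
153 + 251 → 404
Each symbol's bit-cost is frequency × depth; summing gives 1130 bits (equivalently 71 + 113 + 138 + 153 + 251 + 404).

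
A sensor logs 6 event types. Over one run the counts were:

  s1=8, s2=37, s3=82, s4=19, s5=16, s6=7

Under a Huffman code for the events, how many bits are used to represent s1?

5

Huffman merges, smallest pair first:
combine s6(7), s1(8) → 15
combine 15, s5(16) → 31
combine s4(19), 31 → 50
combine s2(37), 50 → 87
combine s3(82), 87 → 169
The subtree containing s1 is merged 5 times, so code length = 5.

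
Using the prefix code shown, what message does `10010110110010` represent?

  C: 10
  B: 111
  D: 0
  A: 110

Read left to right; each codeword is recognised as soon as it completes (prefix code):
  10→C | 0→D | 10→C | 110→A | 110→A | 0→D | 10→C
Decoded message: CDCAADC

CDCAADC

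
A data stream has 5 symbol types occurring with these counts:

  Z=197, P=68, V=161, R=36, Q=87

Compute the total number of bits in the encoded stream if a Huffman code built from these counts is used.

Greedily combine the two least-frequent nodes:
merge R(36) and P(68): 104
merge Q(87) and 104: 191
merge V(161) and 191: 352
merge Z(197) and 352: 549
Each symbol's bit-cost is frequency × depth; summing gives 1196 bits (equivalently 104 + 191 + 352 + 549).

1196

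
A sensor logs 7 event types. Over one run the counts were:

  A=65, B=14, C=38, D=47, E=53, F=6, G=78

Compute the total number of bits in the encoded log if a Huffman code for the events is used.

780

Build the Huffman tree bottom-up:
F(6) + B(14) → 20
20 + C(38) → 58
D(47) + E(53) → 100
58 + A(65) → 123
G(78) + 100 → 178
123 + 178 → 301
Each symbol's bit-cost is frequency × depth; summing gives 780 bits (equivalently 20 + 58 + 100 + 123 + 178 + 301).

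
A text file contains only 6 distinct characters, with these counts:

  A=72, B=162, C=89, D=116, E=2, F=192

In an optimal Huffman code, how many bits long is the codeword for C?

3

Build the tree from the bottom:
E(2) + A(72) → 74
74 + C(89) → 163
D(116) + B(162) → 278
163 + F(192) → 355
278 + 355 → 633
C sits 3 levels below the root, so its codeword is 3 bits.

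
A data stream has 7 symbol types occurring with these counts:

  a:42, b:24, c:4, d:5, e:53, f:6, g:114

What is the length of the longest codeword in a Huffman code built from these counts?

Merge the two lowest-weight nodes at each step:
merge c(4) and d(5): 9
merge f(6) and 9: 15
merge 15 and b(24): 39
merge 39 and a(42): 81
merge e(53) and 81: 134
merge g(114) and 134: 248
Maximum depth reached is 6.

6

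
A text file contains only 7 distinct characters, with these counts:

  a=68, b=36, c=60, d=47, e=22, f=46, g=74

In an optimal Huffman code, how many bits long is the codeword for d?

Repeatedly merge the two smallest:
combine e(22), b(36) → 58
combine f(46), d(47) → 93
combine 58, c(60) → 118
combine a(68), g(74) → 142
combine 93, 118 → 211
combine 142, 211 → 353
d sits 3 levels below the root, so its codeword is 3 bits.

3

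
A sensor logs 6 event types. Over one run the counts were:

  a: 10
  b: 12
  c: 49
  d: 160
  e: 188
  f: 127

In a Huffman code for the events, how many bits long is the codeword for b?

Repeatedly merge the two smallest:
combine a(10), b(12) → 22
combine 22, c(49) → 71
combine 71, f(127) → 198
combine d(160), e(188) → 348
combine 198, 348 → 546
b's leaf is at depth 4, giving a 4-bit codeword.

4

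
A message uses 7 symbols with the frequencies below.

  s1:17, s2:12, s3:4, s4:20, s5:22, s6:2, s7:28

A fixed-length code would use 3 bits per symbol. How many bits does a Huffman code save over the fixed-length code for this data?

46

Fixed-length: 3 bits × 105 symbols = 315 bits.
Huffman merges:
merge s6(2) and s3(4): 6
merge 6 and s2(12): 18
merge s1(17) and 18: 35
merge s4(20) and s5(22): 42
merge s7(28) and 35: 63
merge 42 and 63: 105
Huffman total = 6 + 18 + 35 + 42 + 63 + 105 = 269 bits.
Saving = 315 − 269 = 46 bits.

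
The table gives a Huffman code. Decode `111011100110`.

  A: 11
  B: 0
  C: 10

ACACBAB

Read left to right; each codeword is recognised as soon as it completes (prefix code):
  11→A | 10→C | 11→A | 10→C | 0→B | 11→A | 0→B
Decoded message: ACACBAB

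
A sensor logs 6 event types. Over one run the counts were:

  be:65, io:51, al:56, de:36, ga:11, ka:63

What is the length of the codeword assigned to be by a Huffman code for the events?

Huffman merges, smallest pair first:
merge ga(11) and de(36): 47
merge 47 and io(51): 98
merge al(56) and ka(63): 119
merge be(65) and 98: 163
merge 119 and 163: 282
The subtree containing be is merged 2 times, so code length = 2.

2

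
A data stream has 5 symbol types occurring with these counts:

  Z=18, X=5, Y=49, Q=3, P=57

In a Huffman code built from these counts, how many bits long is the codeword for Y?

2

Repeatedly merge the two smallest:
merge Q(3) and X(5): 8
merge 8 and Z(18): 26
merge 26 and Y(49): 75
merge P(57) and 75: 132
The subtree containing Y is merged 2 times, so code length = 2.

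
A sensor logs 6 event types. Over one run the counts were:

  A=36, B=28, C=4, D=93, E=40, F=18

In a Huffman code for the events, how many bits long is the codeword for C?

Build the tree from the bottom:
combine C(4), F(18) → 22
combine 22, B(28) → 50
combine A(36), E(40) → 76
combine 50, 76 → 126
combine D(93), 126 → 219
The subtree containing C is merged 4 times, so code length = 4.

4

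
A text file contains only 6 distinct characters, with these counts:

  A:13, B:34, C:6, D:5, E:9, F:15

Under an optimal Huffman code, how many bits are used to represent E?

3

Repeatedly merge the two smallest:
combine D(5), C(6) → 11
combine E(9), 11 → 20
combine A(13), F(15) → 28
combine 20, 28 → 48
combine B(34), 48 → 82
E's leaf is at depth 3, giving a 3-bit codeword.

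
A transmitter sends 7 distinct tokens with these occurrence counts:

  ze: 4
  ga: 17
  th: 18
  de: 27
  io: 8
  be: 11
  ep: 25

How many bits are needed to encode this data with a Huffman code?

Greedily combine the two least-frequent nodes:
ze(4) + io(8) → 12
be(11) + 12 → 23
ga(17) + th(18) → 35
23 + ep(25) → 48
de(27) + 35 → 62
48 + 62 → 110
The encoded length is the sum of every internal node's weight: 12 + 23 + 35 + 48 + 62 + 110 = 290 bits.

290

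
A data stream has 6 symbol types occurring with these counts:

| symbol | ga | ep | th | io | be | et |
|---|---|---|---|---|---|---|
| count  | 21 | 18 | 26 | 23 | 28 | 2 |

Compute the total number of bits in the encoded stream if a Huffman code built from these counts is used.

297

Build the Huffman tree bottom-up:
combine et(2), ep(18) → 20
combine 20, ga(21) → 41
combine io(23), th(26) → 49
combine be(28), 41 → 69
combine 49, 69 → 118
The encoded length is the sum of every internal node's weight: 20 + 41 + 49 + 69 + 118 = 297 bits.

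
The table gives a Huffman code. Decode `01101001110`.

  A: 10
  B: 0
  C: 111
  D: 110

Read left to right; each codeword is recognised as soon as it completes (prefix code):
  0→B | 110→D | 10→A | 0→B | 111→C | 0→B
Decoded message: BDABCB

BDABCB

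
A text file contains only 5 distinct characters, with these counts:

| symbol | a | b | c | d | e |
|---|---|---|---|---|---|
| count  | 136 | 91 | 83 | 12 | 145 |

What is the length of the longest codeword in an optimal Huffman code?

3

Merge the two lowest-weight nodes at each step:
merge d(12) and c(83): 95
merge b(91) and 95: 186
merge a(136) and e(145): 281
merge 186 and 281: 467
The rarest symbols sit at the bottom; the longest codeword is 3 bits.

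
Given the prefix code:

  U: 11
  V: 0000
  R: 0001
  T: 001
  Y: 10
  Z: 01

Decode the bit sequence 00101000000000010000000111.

TZVVTVRU

Read left to right; each codeword is recognised as soon as it completes (prefix code):
  001→T | 01→Z | 0000→V | 0000→V | 001→T | 0000→V | 0001→R | 11→U
Decoded message: TZVVTVRU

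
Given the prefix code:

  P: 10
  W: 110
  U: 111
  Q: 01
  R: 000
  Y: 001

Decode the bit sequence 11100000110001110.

URYPYW

Read left to right; each codeword is recognised as soon as it completes (prefix code):
  111→U | 000→R | 001→Y | 10→P | 001→Y | 110→W
Decoded message: URYPYW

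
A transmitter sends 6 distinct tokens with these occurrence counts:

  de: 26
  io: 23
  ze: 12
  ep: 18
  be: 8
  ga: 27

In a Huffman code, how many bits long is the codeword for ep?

3

Repeatedly merge the two smallest:
merge be(8) and ze(12): 20
merge ep(18) and 20: 38
merge io(23) and de(26): 49
merge ga(27) and 38: 65
merge 49 and 65: 114
The subtree containing ep is merged 3 times, so code length = 3.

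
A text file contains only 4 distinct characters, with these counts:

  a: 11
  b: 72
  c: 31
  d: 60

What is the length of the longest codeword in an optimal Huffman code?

3

Merge the two lowest-weight nodes at each step:
a(11) + c(31) → 42
42 + d(60) → 102
b(72) + 102 → 174
The first pair merged (a, c) ends up deepest, at depth 3.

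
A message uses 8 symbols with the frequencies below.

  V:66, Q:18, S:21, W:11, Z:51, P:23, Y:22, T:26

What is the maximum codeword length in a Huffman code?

4

Merge the two lowest-weight nodes at each step:
merge W(11) and Q(18): 29
merge S(21) and Y(22): 43
merge P(23) and T(26): 49
merge 29 and 43: 72
merge 49 and Z(51): 100
merge V(66) and 72: 138
merge 100 and 138: 238
Maximum depth reached is 4.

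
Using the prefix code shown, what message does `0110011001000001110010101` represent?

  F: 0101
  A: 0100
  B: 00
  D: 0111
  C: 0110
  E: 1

Read left to right; each codeword is recognised as soon as it completes (prefix code):
  0110→C | 0110→C | 0100→A | 00→B | 0111→D | 00→B | 1→E | 0101→F
Decoded message: CCABDBEF

CCABDBEF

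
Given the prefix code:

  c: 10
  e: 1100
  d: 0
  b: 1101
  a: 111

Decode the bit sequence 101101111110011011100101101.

Read left to right; each codeword is recognised as soon as it completes (prefix code):
  10→c | 1101→b | 111→a | 1100→e | 1101→b | 1100→e | 10→c | 1101→b
Decoded message: cbaebecb

cbaebecb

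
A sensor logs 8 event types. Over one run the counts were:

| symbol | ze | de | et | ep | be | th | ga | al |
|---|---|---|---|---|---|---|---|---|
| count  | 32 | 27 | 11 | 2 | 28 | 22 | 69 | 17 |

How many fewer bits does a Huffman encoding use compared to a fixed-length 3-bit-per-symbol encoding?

Fixed-length: 3 bits × 208 symbols = 624 bits.
Huffman merges:
merge ep(2) and et(11): 13
merge 13 and al(17): 30
merge th(22) and de(27): 49
merge be(28) and 30: 58
merge ze(32) and 49: 81
merge 58 and ga(69): 127
merge 81 and 127: 208
Huffman total = 13 + 30 + 49 + 58 + 81 + 127 + 208 = 566 bits.
Saving = 624 − 566 = 58 bits.

58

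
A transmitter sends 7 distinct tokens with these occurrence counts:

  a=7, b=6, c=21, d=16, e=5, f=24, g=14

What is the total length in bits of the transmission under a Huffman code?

245

Greedily combine the two least-frequent nodes:
combine e(5), b(6) → 11
combine a(7), 11 → 18
combine g(14), d(16) → 30
combine 18, c(21) → 39
combine f(24), 30 → 54
combine 39, 54 → 93
The encoded length is the sum of every internal node's weight: 11 + 18 + 30 + 39 + 54 + 93 = 245 bits.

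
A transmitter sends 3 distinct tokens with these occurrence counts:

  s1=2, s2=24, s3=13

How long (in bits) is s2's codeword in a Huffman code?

1

Repeatedly merge the two smallest:
s1(2) + s3(13) → 15
15 + s2(24) → 39
s2 is a child of the root — depth 1, so its codeword is a single bit.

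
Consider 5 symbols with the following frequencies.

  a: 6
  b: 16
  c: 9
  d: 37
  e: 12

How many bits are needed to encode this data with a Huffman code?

165

Greedily combine the two least-frequent nodes:
combine a(6), c(9) → 15
combine e(12), 15 → 27
combine b(16), 27 → 43
combine d(37), 43 → 80
Total encoded bits = sum of merged weights = 15 + 27 + 43 + 80 = 165.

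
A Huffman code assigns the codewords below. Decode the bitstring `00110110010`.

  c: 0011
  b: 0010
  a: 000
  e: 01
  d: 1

Read left to right; each codeword is recognised as soon as it completes (prefix code):
  0011→c | 01→e | 1→d | 0010→b
Decoded message: cedb

cedb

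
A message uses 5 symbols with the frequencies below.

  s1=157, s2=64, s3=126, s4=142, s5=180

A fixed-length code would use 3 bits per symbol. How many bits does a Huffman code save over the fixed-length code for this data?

479

Fixed-length: 3 bits × 669 symbols = 2007 bits.
Huffman merges:
combine s2(64), s3(126) → 190
combine s4(142), s1(157) → 299
combine s5(180), 190 → 370
combine 299, 370 → 669
Huffman total = 190 + 299 + 370 + 669 = 1528 bits.
Saving = 2007 − 1528 = 479 bits.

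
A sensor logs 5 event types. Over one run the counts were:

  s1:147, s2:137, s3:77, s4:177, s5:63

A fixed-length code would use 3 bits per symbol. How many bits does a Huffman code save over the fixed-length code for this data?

461

Fixed-length: 3 bits × 601 symbols = 1803 bits.
Huffman merges:
combine s5(63), s3(77) → 140
combine s2(137), 140 → 277
combine s1(147), s4(177) → 324
combine 277, 324 → 601
Huffman total = 140 + 277 + 324 + 601 = 1342 bits.
Saving = 1803 − 1342 = 461 bits.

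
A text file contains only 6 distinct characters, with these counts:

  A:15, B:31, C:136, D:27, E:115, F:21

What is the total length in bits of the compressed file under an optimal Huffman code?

Merge the two smallest weights repeatedly:
combine A(15), F(21) → 36
combine D(27), B(31) → 58
combine 36, 58 → 94
combine 94, E(115) → 209
combine C(136), 209 → 345
The encoded length is the sum of every internal node's weight: 36 + 58 + 94 + 209 + 345 = 742 bits.

742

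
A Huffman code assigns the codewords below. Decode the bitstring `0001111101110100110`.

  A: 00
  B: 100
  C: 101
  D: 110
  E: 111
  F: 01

AFECDBD

Read left to right; each codeword is recognised as soon as it completes (prefix code):
  00→A | 01→F | 111→E | 101→C | 110→D | 100→B | 110→D
Decoded message: AFECDBD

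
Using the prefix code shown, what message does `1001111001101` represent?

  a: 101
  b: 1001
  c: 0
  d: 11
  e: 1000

bdba

Read left to right; each codeword is recognised as soon as it completes (prefix code):
  1001→b | 11→d | 1001→b | 101→a
Decoded message: bdba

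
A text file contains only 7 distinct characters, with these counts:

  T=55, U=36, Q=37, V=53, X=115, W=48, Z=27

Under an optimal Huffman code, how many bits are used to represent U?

Repeatedly merge the two smallest:
Z(27) + U(36) → 63
Q(37) + W(48) → 85
V(53) + T(55) → 108
63 + 85 → 148
108 + X(115) → 223
148 + 223 → 371
U's leaf is at depth 3, giving a 3-bit codeword.

3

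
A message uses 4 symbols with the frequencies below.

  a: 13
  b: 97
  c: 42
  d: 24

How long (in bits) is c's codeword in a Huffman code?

2

Huffman merges, smallest pair first:
combine a(13), d(24) → 37
combine 37, c(42) → 79
combine 79, b(97) → 176
c sits 2 levels below the root, so its codeword is 2 bits.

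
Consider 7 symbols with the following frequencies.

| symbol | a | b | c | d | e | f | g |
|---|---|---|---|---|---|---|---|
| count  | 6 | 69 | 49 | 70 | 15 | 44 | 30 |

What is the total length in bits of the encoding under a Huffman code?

Merge the two smallest weights repeatedly:
a(6) + e(15) → 21
21 + g(30) → 51
f(44) + c(49) → 93
51 + b(69) → 120
d(70) + 93 → 163
120 + 163 → 283
Each symbol's bit-cost is frequency × depth; summing gives 731 bits (equivalently 21 + 51 + 93 + 120 + 163 + 283).

731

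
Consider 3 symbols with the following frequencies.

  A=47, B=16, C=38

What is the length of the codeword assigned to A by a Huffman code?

Repeatedly merge the two smallest:
combine B(16), C(38) → 54
combine A(47), 54 → 101
A sits one level below the root: a 1-bit codeword.

1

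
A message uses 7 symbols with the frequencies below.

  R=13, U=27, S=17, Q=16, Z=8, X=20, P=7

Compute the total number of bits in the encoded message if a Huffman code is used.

292

Greedily combine the two least-frequent nodes:
P(7) + Z(8) → 15
R(13) + 15 → 28
Q(16) + S(17) → 33
X(20) + U(27) → 47
28 + 33 → 61
47 + 61 → 108
The encoded length is the sum of every internal node's weight: 15 + 28 + 33 + 47 + 61 + 108 = 292 bits.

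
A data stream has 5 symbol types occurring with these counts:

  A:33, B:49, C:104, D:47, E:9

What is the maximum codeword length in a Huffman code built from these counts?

4

Merge the two lowest-weight nodes at each step:
merge E(9) and A(33): 42
merge 42 and D(47): 89
merge B(49) and 89: 138
merge C(104) and 138: 242
Maximum depth reached is 4.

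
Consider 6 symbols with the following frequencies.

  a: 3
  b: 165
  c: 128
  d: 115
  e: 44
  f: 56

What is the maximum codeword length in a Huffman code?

Merge the two lowest-weight nodes at each step:
combine a(3), e(44) → 47
combine 47, f(56) → 103
combine 103, d(115) → 218
combine c(128), b(165) → 293
combine 218, 293 → 511
Maximum depth reached is 4.

4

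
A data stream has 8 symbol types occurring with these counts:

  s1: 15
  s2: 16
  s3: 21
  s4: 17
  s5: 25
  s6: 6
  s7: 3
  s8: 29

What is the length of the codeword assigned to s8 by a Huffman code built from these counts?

2

Huffman merges, smallest pair first:
merge s7(3) and s6(6): 9
merge 9 and s1(15): 24
merge s2(16) and s4(17): 33
merge s3(21) and 24: 45
merge s5(25) and s8(29): 54
merge 33 and 45: 78
merge 54 and 78: 132
s8 sits 2 levels below the root, so its codeword is 2 bits.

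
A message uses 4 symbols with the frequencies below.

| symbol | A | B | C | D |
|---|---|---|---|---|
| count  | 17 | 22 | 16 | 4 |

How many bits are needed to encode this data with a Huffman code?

Greedily combine the two least-frequent nodes:
combine D(4), C(16) → 20
combine A(17), 20 → 37
combine B(22), 37 → 59
Each symbol's bit-cost is frequency × depth; summing gives 116 bits (equivalently 20 + 37 + 59).

116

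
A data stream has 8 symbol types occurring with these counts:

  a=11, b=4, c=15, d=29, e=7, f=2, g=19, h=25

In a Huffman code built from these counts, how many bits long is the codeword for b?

Build the tree from the bottom:
combine f(2), b(4) → 6
combine 6, e(7) → 13
combine a(11), 13 → 24
combine c(15), g(19) → 34
combine 24, h(25) → 49
combine d(29), 34 → 63
combine 49, 63 → 112
The subtree containing b is merged 5 times, so code length = 5.

5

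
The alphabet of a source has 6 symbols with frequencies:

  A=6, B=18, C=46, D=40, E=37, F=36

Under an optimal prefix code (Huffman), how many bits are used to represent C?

Build the tree from the bottom:
combine A(6), B(18) → 24
combine 24, F(36) → 60
combine E(37), D(40) → 77
combine C(46), 60 → 106
combine 77, 106 → 183
C sits 2 levels below the root, so its codeword is 2 bits.

2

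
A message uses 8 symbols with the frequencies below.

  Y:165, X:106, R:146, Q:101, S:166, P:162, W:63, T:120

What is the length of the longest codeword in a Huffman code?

Merge the two lowest-weight nodes at each step:
merge W(63) and Q(101): 164
merge X(106) and T(120): 226
merge R(146) and P(162): 308
merge 164 and Y(165): 329
merge S(166) and 226: 392
merge 308 and 329: 637
merge 392 and 637: 1029
The first pair merged (W, Q) ends up deepest, at depth 4.

4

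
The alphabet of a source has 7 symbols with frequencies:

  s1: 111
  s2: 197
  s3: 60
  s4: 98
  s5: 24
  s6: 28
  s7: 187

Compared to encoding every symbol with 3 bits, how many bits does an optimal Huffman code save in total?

Fixed-length: 3 bits × 705 symbols = 2115 bits.
Huffman merges:
s5(24) + s6(28) → 52
52 + s3(60) → 112
s4(98) + s1(111) → 209
112 + s7(187) → 299
s2(197) + 209 → 406
299 + 406 → 705
Huffman total = 52 + 112 + 209 + 299 + 406 + 705 = 1783 bits.
Saving = 2115 − 1783 = 332 bits.

332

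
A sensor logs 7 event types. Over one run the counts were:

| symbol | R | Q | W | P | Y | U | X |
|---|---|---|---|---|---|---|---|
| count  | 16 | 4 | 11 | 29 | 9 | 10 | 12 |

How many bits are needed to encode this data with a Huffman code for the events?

241

Build the Huffman tree bottom-up:
combine Q(4), Y(9) → 13
combine U(10), W(11) → 21
combine X(12), 13 → 25
combine R(16), 21 → 37
combine 25, P(29) → 54
combine 37, 54 → 91
Total encoded bits = sum of merged weights = 13 + 21 + 25 + 37 + 54 + 91 = 241.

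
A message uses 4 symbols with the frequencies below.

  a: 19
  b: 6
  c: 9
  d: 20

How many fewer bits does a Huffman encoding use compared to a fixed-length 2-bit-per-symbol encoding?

5

Fixed-length: 2 bits × 54 symbols = 108 bits.
Huffman merges:
b(6) + c(9) → 15
15 + a(19) → 34
d(20) + 34 → 54
Huffman total = 15 + 34 + 54 = 103 bits.
Saving = 108 − 103 = 5 bits.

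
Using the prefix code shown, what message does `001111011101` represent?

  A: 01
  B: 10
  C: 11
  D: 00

DCCACA

Read left to right; each codeword is recognised as soon as it completes (prefix code):
  00→D | 11→C | 11→C | 01→A | 11→C | 01→A
Decoded message: DCCACA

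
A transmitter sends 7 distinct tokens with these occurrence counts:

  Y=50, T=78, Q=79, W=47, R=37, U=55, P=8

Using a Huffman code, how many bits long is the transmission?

950

Greedily combine the two least-frequent nodes:
P(8) + R(37) → 45
45 + W(47) → 92
Y(50) + U(55) → 105
T(78) + Q(79) → 157
92 + 105 → 197
157 + 197 → 354
Total encoded bits = sum of merged weights = 45 + 92 + 105 + 157 + 197 + 354 = 950.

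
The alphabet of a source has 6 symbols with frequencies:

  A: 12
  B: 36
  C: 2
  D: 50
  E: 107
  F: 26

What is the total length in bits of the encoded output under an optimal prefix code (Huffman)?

Build the Huffman tree bottom-up:
combine C(2), A(12) → 14
combine 14, F(26) → 40
combine B(36), 40 → 76
combine D(50), 76 → 126
combine E(107), 126 → 233
The encoded length is the sum of every internal node's weight: 14 + 40 + 76 + 126 + 233 = 489 bits.

489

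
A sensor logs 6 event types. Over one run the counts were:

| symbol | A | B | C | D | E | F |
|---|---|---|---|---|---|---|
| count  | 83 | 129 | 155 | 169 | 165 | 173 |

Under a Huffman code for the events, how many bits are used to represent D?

2

Repeatedly merge the two smallest:
combine A(83), B(129) → 212
combine C(155), E(165) → 320
combine D(169), F(173) → 342
combine 212, 320 → 532
combine 342, 532 → 874
D's leaf is at depth 2, giving a 2-bit codeword.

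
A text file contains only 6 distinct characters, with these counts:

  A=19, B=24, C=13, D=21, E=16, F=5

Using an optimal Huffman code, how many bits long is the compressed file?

248

Merge the two smallest weights repeatedly:
F(5) + C(13) → 18
E(16) + 18 → 34
A(19) + D(21) → 40
B(24) + 34 → 58
40 + 58 → 98
The encoded length is the sum of every internal node's weight: 18 + 34 + 40 + 58 + 98 = 248 bits.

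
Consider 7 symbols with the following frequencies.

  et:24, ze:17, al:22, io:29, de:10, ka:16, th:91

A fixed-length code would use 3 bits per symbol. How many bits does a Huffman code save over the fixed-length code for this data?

Fixed-length: 3 bits × 209 symbols = 627 bits.
Huffman merges:
de(10) + ka(16) → 26
ze(17) + al(22) → 39
et(24) + 26 → 50
io(29) + 39 → 68
50 + 68 → 118
th(91) + 118 → 209
Huffman total = 26 + 39 + 50 + 68 + 118 + 209 = 510 bits.
Saving = 627 − 510 = 117 bits.

117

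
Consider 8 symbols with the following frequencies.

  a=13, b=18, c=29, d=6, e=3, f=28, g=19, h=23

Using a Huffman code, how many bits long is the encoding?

Merge the two smallest weights repeatedly:
merge e(3) and d(6): 9
merge 9 and a(13): 22
merge b(18) and g(19): 37
merge 22 and h(23): 45
merge f(28) and c(29): 57
merge 37 and 45: 82
merge 57 and 82: 139
Each symbol's bit-cost is frequency × depth; summing gives 391 bits (equivalently 9 + 22 + 37 + 45 + 57 + 82 + 139).

391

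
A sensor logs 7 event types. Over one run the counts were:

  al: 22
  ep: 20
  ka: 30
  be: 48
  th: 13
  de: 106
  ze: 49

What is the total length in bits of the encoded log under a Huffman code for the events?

Greedily combine the two least-frequent nodes:
merge th(13) and ep(20): 33
merge al(22) and ka(30): 52
merge 33 and be(48): 81
merge ze(49) and 52: 101
merge 81 and 101: 182
merge de(106) and 182: 288
Total encoded bits = sum of merged weights = 33 + 52 + 81 + 101 + 182 + 288 = 737.

737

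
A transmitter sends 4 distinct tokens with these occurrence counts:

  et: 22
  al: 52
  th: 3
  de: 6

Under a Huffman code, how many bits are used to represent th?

3

Huffman merges, smallest pair first:
combine th(3), de(6) → 9
combine 9, et(22) → 31
combine 31, al(52) → 83
th's leaf is at depth 3, giving a 3-bit codeword.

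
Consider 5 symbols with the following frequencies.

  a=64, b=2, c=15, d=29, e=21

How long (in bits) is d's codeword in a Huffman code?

2

Build the tree from the bottom:
b(2) + c(15) → 17
17 + e(21) → 38
d(29) + 38 → 67
a(64) + 67 → 131
d sits 2 levels below the root, so its codeword is 2 bits.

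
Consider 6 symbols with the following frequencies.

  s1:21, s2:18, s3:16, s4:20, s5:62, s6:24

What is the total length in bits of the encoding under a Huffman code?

Greedily combine the two least-frequent nodes:
combine s3(16), s2(18) → 34
combine s4(20), s1(21) → 41
combine s6(24), 34 → 58
combine 41, 58 → 99
combine s5(62), 99 → 161
Total encoded bits = sum of merged weights = 34 + 41 + 58 + 99 + 161 = 393.

393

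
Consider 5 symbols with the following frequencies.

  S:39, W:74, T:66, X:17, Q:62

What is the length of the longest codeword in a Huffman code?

Merge the two lowest-weight nodes at each step:
X(17) + S(39) → 56
56 + Q(62) → 118
T(66) + W(74) → 140
118 + 140 → 258
Maximum depth reached is 3.

3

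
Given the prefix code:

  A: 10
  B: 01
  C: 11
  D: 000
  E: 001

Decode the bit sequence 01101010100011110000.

BAAAAECAD

Read left to right; each codeword is recognised as soon as it completes (prefix code):
  01→B | 10→A | 10→A | 10→A | 10→A | 001→E | 11→C | 10→A | 000→D
Decoded message: BAAAAECAD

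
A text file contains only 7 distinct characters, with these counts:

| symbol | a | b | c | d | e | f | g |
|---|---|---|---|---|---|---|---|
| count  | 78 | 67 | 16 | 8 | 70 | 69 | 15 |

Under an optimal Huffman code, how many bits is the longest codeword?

5

Merge the two lowest-weight nodes at each step:
d(8) + g(15) → 23
c(16) + 23 → 39
39 + b(67) → 106
f(69) + e(70) → 139
a(78) + 106 → 184
139 + 184 → 323
The rarest symbols sit at the bottom; the longest codeword is 5 bits.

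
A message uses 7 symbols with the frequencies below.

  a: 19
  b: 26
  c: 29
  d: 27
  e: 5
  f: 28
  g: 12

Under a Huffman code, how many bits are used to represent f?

2

Repeatedly merge the two smallest:
e(5) + g(12) → 17
17 + a(19) → 36
b(26) + d(27) → 53
f(28) + c(29) → 57
36 + 53 → 89
57 + 89 → 146
The subtree containing f is merged 2 times, so code length = 2.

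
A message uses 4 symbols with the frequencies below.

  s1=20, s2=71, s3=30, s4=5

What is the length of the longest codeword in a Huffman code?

3

Merge the two lowest-weight nodes at each step:
s4(5) + s1(20) → 25
25 + s3(30) → 55
55 + s2(71) → 126
The rarest symbols sit at the bottom; the longest codeword is 3 bits.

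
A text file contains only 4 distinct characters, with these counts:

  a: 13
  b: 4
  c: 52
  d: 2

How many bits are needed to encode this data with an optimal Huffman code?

Merge the two smallest weights repeatedly:
merge d(2) and b(4): 6
merge 6 and a(13): 19
merge 19 and c(52): 71
The encoded length is the sum of every internal node's weight: 6 + 19 + 71 = 96 bits.

96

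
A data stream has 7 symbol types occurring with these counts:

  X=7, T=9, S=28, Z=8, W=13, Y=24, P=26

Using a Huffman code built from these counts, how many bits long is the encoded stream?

304

Build the Huffman tree bottom-up:
X(7) + Z(8) → 15
T(9) + W(13) → 22
15 + 22 → 37
Y(24) + P(26) → 50
S(28) + 37 → 65
50 + 65 → 115
Total encoded bits = sum of merged weights = 15 + 22 + 37 + 50 + 65 + 115 = 304.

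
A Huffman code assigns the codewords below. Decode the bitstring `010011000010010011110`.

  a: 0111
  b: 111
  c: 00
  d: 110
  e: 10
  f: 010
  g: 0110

Read left to right; each codeword is recognised as soon as it completes (prefix code):
  010→f | 0110→g | 00→c | 010→f | 010→f | 0111→a | 10→e
Decoded message: fgcffae

fgcffae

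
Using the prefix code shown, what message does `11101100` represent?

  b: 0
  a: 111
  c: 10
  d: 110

abdb

Read left to right; each codeword is recognised as soon as it completes (prefix code):
  111→a | 0→b | 110→d | 0→b
Decoded message: abdb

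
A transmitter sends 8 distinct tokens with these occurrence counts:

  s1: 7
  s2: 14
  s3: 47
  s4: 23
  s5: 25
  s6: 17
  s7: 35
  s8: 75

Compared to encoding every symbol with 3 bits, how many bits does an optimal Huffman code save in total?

Fixed-length: 3 bits × 243 symbols = 729 bits.
Huffman merges:
merge s1(7) and s2(14): 21
merge s6(17) and 21: 38
merge s4(23) and s5(25): 48
merge s7(35) and 38: 73
merge s3(47) and 48: 95
merge 73 and s8(75): 148
merge 95 and 148: 243
Huffman total = 21 + 38 + 48 + 73 + 95 + 148 + 243 = 666 bits.
Saving = 729 − 666 = 63 bits.

63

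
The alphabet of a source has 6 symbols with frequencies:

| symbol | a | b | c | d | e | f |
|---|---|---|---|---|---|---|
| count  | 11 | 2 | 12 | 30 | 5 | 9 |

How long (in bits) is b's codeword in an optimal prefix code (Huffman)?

Huffman merges, smallest pair first:
b(2) + e(5) → 7
7 + f(9) → 16
a(11) + c(12) → 23
16 + 23 → 39
d(30) + 39 → 69
The subtree containing b is merged 4 times, so code length = 4.

4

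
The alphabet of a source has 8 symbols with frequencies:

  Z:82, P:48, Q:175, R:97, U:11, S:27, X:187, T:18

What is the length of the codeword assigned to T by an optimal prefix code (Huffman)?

5

Repeatedly merge the two smallest:
merge U(11) and T(18): 29
merge S(27) and 29: 56
merge P(48) and 56: 104
merge Z(82) and R(97): 179
merge 104 and Q(175): 279
merge 179 and X(187): 366
merge 279 and 366: 645
T's leaf is at depth 5, giving a 5-bit codeword.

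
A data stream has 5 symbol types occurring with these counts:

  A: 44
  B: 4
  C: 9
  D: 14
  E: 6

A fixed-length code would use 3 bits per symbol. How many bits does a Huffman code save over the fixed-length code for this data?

Fixed-length: 3 bits × 77 symbols = 231 bits.
Huffman merges:
B(4) + E(6) → 10
C(9) + 10 → 19
D(14) + 19 → 33
33 + A(44) → 77
Huffman total = 10 + 19 + 33 + 77 = 139 bits.
Saving = 231 − 139 = 92 bits.

92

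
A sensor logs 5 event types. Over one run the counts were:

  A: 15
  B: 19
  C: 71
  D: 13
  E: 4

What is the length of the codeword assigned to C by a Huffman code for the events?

1

Build the tree from the bottom:
merge E(4) and D(13): 17
merge A(15) and 17: 32
merge B(19) and 32: 51
merge 51 and C(71): 122
C sits one level below the root: a 1-bit codeword.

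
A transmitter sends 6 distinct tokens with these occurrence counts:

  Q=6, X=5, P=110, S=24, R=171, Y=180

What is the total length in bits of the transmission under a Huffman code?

1003

Merge the two smallest weights repeatedly:
combine X(5), Q(6) → 11
combine 11, S(24) → 35
combine 35, P(110) → 145
combine 145, R(171) → 316
combine Y(180), 316 → 496
Total encoded bits = sum of merged weights = 11 + 35 + 145 + 316 + 496 = 1003.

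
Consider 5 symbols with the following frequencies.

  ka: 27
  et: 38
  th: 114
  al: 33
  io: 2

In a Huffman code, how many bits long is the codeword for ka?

Repeatedly merge the two smallest:
merge io(2) and ka(27): 29
merge 29 and al(33): 62
merge et(38) and 62: 100
merge 100 and th(114): 214
ka's leaf is at depth 4, giving a 4-bit codeword.

4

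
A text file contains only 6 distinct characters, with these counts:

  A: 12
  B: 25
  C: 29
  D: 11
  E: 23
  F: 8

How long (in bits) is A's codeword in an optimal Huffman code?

Repeatedly merge the two smallest:
combine F(8), D(11) → 19
combine A(12), 19 → 31
combine E(23), B(25) → 48
combine C(29), 31 → 60
combine 48, 60 → 108
A sits 3 levels below the root, so its codeword is 3 bits.

3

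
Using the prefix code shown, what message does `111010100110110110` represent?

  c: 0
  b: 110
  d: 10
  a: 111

acddcbbb

Read left to right; each codeword is recognised as soon as it completes (prefix code):
  111→a | 0→c | 10→d | 10→d | 0→c | 110→b | 110→b | 110→b
Decoded message: acddcbbb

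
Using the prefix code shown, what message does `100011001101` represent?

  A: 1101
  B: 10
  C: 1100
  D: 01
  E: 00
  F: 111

Read left to right; each codeword is recognised as soon as it completes (prefix code):
  10→B | 00→E | 1100→C | 1101→A
Decoded message: BECA

BECA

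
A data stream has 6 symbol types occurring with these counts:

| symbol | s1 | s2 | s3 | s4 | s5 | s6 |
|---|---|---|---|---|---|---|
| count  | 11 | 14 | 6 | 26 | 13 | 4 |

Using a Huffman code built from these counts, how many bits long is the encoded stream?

179

Greedily combine the two least-frequent nodes:
merge s6(4) and s3(6): 10
merge 10 and s1(11): 21
merge s5(13) and s2(14): 27
merge 21 and s4(26): 47
merge 27 and 47: 74
The encoded length is the sum of every internal node's weight: 10 + 21 + 27 + 47 + 74 = 179 bits.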